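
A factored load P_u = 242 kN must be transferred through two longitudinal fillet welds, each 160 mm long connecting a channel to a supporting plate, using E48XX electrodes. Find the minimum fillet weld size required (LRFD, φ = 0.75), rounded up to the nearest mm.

E48XX → F_EXX = 480 MPa.
Total weld length L = 320 mm.
Required throat t_e = P_u / (φ × 0.6 F_EXX × L) = 242 / (0.75 × 0.6 × 480 × 320 × 10⁻³) = 3.501 mm.
Required leg w = t_e / 0.707 = 4.952 mm → use 5 mm.

w = 5 mm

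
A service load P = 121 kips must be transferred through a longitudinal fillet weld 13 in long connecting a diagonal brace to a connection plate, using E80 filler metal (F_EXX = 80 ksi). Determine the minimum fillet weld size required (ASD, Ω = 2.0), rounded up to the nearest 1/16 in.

w = 9/16 in

Total weld length L = 13 in.
Required throat t_e = P × Ω / (0.6 F_EXX × L) = 121 × 2.0 / (0.6 × 80 × 13) = 0.3878 in.
Required leg w = t_e / 0.707 = 0.5485 in → use 9/16 in.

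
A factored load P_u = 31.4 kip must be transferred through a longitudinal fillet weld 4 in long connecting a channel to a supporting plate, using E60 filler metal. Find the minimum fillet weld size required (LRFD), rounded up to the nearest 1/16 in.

w = 7/16 in

E60XX → F_EXX = 60 ksi.
Total weld length L = 4 in.
Required throat t_e = P_u / (φ × 0.6 F_EXX × L) = 31.4 / (0.75 × 0.6 × 60 × 4) = 0.2907 in.
Required leg w = t_e / 0.707 = 0.4112 in → use 7/16 in.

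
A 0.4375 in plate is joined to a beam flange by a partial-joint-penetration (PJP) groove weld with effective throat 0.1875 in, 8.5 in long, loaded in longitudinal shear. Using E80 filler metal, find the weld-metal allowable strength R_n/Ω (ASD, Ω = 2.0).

R_n/Ω ≈ 38.2 kips

E80XX → F_EXX = 80 ksi.
Effective throat (given) t_e = 0.1875 in.
A_we = 0.1875 × 8.5 = 1.594 in².
F_nw = 0.6 F_EXX = 48 ksi.
R_n/Ω = (48 × 1.594) / 2.0 = 38.25 kips.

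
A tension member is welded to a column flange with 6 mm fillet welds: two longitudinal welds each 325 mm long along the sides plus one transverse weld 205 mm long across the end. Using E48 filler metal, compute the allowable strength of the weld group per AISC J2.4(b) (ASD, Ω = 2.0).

E48XX → F_EXX = 480 MPa.
t_e = 0.707 × 6 = 4.242 mm.
R_nwl = 0.6 × 480 × 4.242 × 650 × 10⁻³ = 794.1 kN (longitudinal, 2 welds).
R_nwt = 0.6 × 480 × 4.242 × 205 × 10⁻³ = 250.4 kN (transverse, base value).
(i) R_nwl + R_nwt = 1045 kN; (ii) 0.85 R_nwl + 1.5 R_nwt = 1051 kN.
R_n = max = 1051 kN [governs: (ii)]; R_n/Ω = 525.3 kN.

R_n/Ω ≈ 525 kN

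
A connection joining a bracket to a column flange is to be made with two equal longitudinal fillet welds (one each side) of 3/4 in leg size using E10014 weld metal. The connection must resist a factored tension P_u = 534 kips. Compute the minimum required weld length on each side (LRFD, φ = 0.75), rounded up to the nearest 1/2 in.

E100XX → F_EXX = 100 ksi.
Throat t_e = 0.707 × 0.75 = 0.5302 in.
φr_n = 0.75 × 0.6 × 100 × 0.5302 = 23.86 kips/in.
L_req = P_u / φr_n = 534 / 23.86 = 22.38 in total.
Per side: 22.38 / 2 = 11.19 in.
Round up → use L = 11.5 in on each side.

L = 11.5 in on each side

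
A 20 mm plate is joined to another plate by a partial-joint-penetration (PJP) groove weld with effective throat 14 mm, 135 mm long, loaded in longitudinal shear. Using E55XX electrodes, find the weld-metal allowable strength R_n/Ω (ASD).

E55XX → F_EXX = 550 MPa.
Effective throat (given) t_e = 14 mm.
A_we = 14 × 135 = 1890 mm².
F_nw = 0.6 F_EXX = 330 MPa.
R_n/Ω = (330 × 1890) / 2.0 × 10⁻³ = 311.9 kN.

R_n/Ω ≈ 312 kN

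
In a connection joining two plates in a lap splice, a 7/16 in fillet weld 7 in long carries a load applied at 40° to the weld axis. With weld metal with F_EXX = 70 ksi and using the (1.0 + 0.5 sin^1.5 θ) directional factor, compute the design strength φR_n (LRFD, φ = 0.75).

φR_n ≈ 85.8 kips

t_e = 0.707 × 0.4375 = 0.3093 in; A_we = 0.3093 × 7 = 2.165 in².
Directional factor: 1.0 + 0.5 sin^1.5(40°) = 1.258.
F_nw = 0.6 × 70 × 1.258 = 52.82 ksi.
φR_n = 0.75 × 52.82 × 2.165 = 85.78 kips.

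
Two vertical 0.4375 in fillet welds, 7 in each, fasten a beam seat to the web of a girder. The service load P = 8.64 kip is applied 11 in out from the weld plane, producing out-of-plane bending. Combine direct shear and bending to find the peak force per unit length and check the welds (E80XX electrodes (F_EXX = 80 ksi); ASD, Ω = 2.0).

f_max ≈ 5.85 kip/in; adequate

L_w = 2 × 7 = 14 in; section modulus (unit throat) S = 2 × L²/6 = 16.33 in².
Direct shear f_v = P/L_w = 8.64/14 = 0.6171 kip/in.
Moment M = P × e = 8.64 × 11 = 95.04 kip·in; bending f_b = M/S = 5.819 kip/in.
f_max = √(f_v² + f_b²) = √(0.6171² + 5.819²) = 5.851 kip/in.
r_n/Ω = (1/2.0) × 0.6 × 80 × (0.707 × 0.4375) = 7.423 kip/in → adequate.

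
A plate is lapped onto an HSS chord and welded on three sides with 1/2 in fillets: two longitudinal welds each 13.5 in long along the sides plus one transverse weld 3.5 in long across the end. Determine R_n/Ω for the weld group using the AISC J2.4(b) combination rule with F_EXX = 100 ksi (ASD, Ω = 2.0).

R_n/Ω ≈ 323 kip

t_e = 0.707 × 0.5 = 0.3535 in.
R_nwl = 0.6 × 100 × 0.3535 × 27 = 572.7 kip (longitudinal, 2 welds).
R_nwt = 0.6 × 100 × 0.3535 × 3.5 = 74.23 kip (transverse, base value).
(i) R_nwl + R_nwt = 646.9 kip; (ii) 0.85 R_nwl + 1.5 R_nwt = 598.1 kip.
R_n = max = 646.9 kip [governs: (i)]; R_n/Ω = 323.5 kip.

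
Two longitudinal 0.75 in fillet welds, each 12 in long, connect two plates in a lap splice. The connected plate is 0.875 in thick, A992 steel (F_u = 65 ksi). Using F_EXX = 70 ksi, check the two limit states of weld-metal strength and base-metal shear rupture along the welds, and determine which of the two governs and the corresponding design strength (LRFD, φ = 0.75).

φR_n ≈ 401 kips (weld metal governs)

t_e = 0.707 × 0.75 = 0.5302 in; L = 24 in.
Weld metal: φR_n = 0.75 × 0.6 × 70 × 0.5302 × 24 = 400.9 kips.
Base metal (shear rupture): φR_n = 0.75 × 0.6 × 65 × 0.875 × 24 = 614.2 kips.
Governing: weld metal.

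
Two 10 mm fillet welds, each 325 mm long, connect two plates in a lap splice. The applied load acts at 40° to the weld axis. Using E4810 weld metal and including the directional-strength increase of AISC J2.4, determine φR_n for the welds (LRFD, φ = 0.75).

φR_n ≈ 1250 kN

E48XX → F_EXX = 480 MPa.
t_e = 0.707 × 10 = 7.07 mm; A_we = 7.07 × 650 = 4596 mm².
Directional factor: 1.0 + 0.5 sin^1.5(40°) = 1.258.
F_nw = 0.6 × 480 × 1.258 = 362.2 MPa.
φR_n = 0.75 × 362.2 × 4596 × 10⁻³ = 1248 kN.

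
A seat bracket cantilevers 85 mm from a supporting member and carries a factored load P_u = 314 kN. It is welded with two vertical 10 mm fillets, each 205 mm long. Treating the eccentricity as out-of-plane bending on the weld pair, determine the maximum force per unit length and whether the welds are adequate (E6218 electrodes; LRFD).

f_max ≈ 2050 N/mm; NOT adequate

E62XX → F_EXX = 620 MPa.
L_w = 2 × 205 = 410 mm; section modulus (unit throat) S = 2 × L²/6 = 14010 mm².
Direct shear f_v = P/L_w = 314×10³/410 = 765.9 N/mm.
Moment M = P × e = 314×10³ × 85 = 26690000 N·mm; bending f_b = M/S = 1905 N/mm.
f_max = √(f_v² + f_b²) = √(765.9² + 1905²) = 2053 N/mm.
φr_n = 0.75 × 0.6 × 620 × (0.707 × 10) = 1973 N/mm → NOT adequate.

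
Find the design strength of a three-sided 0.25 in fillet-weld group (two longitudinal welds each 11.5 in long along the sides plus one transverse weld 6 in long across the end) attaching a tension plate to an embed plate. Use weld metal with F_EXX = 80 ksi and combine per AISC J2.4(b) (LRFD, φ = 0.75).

t_e = 0.707 × 0.25 = 0.1767 in.
R_nwl = 0.6 × 80 × 0.1767 × 23 = 195.1 kips (longitudinal, 2 welds).
R_nwt = 0.6 × 80 × 0.1767 × 6 = 50.9 kips (transverse, base value).
(i) R_nwl + R_nwt = 246 kips; (ii) 0.85 R_nwl + 1.5 R_nwt = 242.2 kips.
R_n = max = 246 kips [governs: (i)]; φR_n = 184.5 kips.

φR_n ≈ 185 kips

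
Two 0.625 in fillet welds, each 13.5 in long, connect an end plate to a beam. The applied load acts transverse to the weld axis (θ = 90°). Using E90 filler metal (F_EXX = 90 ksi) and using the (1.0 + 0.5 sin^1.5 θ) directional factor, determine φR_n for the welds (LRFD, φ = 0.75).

φR_n ≈ 725 kips

t_e = 0.707 × 0.625 = 0.4419 in; A_we = 0.4419 × 27 = 11.93 in².
Directional factor: 1.0 + 0.5 sin^1.5(90°) = 1.5.
F_nw = 0.6 × 90 × 1.5 = 81 ksi.
φR_n = 0.75 × 81 × 11.93 = 724.8 kips.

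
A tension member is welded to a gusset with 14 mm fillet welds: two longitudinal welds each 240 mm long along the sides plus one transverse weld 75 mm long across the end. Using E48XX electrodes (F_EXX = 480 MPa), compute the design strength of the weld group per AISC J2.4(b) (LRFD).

t_e = 0.707 × 14 = 9.898 mm.
R_nwl = 0.6 × 480 × 9.898 × 480 × 10⁻³ = 1368 kN (longitudinal, 2 welds).
R_nwt = 0.6 × 480 × 9.898 × 75 × 10⁻³ = 213.8 kN (transverse, base value).
(i) R_nwl + R_nwt = 1582 kN; (ii) 0.85 R_nwl + 1.5 R_nwt = 1484 kN.
R_n = max = 1582 kN [governs: (i)]; φR_n = 1187 kN.

φR_n ≈ 1190 kN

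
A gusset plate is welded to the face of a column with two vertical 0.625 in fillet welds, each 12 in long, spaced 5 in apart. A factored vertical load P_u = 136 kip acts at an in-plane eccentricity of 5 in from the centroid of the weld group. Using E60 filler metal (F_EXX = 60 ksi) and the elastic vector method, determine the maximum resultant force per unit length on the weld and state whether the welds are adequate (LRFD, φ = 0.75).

Total weld length L_w = 24 in. Treat welds as unit-width lines.
Polar moment about centroid: J = 2[d³/12 + d(b/2)²] = 2[12³/12 + 12×2.5²] = 438 in³.
Direct shear f_v = P/L_w = 136 / 24 = 5.667 kip/in (vertical).
Torsion M = P·e = 136 × 5 = 680 kip·in.
Critical point at (x, y) = (2.5, 6) from centroid. f_tx = M·y/J = 9.315 kip/in; f_ty = M·x/J = 3.881 kip/in.
Resultant f_max = √[f_tx² + (f_v + f_ty)²] = √[9.315² + (5.667 + 3.881)²] = 13.34 kip/in.
Capacity per unit length: φr_n = 0.75 × 0.6 × 60 × (0.707 × 0.625) = 11.93 kip/in.
13.34 > 11.93 → NOT adequate.

f_max ≈ 13.3 kip/in; NOT adequate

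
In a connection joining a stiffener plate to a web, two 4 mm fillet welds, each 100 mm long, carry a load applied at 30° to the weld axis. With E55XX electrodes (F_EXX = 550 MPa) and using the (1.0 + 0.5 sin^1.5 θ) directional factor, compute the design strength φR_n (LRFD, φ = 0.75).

φR_n ≈ 165 kN

t_e = 0.707 × 4 = 2.828 mm; A_we = 2.828 × 200 = 565.6 mm².
Directional factor: 1.0 + 0.5 sin^1.5(30°) = 1.177.
F_nw = 0.6 × 550 × 1.177 = 388.3 MPa.
φR_n = 0.75 × 388.3 × 565.6 × 10⁻³ = 164.7 kN.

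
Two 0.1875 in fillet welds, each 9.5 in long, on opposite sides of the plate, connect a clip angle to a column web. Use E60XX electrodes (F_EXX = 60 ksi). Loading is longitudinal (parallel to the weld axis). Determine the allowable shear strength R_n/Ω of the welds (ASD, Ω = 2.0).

Effective throat t_e = 0.707 × 0.1875 = 0.1326 in.
Total length L = 19 in; A_we = 0.1326 × 19 = 2.519 in².
F_nw = 0.6 F_EXX = 0.6 × 60 = 36 ksi.
R_n = 36 × 2.519 = 90.67 kip; R_n/Ω = 90.67/2.0 = 45.34 kip.

R_n/Ω ≈ 45.3 kip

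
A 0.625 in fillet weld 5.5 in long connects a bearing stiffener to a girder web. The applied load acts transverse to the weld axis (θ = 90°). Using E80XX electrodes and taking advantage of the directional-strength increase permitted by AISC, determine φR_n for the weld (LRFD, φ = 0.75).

E80XX → F_EXX = 80 ksi.
t_e = 0.707 × 0.625 = 0.4419 in; A_we = 0.4419 × 5.5 = 2.43 in².
Directional factor: 1.0 + 0.5 sin^1.5(90°) = 1.5.
F_nw = 0.6 × 80 × 1.5 = 72 ksi.
φR_n = 0.75 × 72 × 2.43 = 131.2 kips.

φR_n ≈ 131 kips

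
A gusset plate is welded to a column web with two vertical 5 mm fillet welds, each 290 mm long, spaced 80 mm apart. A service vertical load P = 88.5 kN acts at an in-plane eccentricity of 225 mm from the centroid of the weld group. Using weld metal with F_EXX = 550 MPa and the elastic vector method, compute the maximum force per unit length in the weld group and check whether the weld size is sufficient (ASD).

f_max ≈ 657 N/mm; NOT adequate

Total weld length L_w = 580 mm. Treat welds as unit-width lines.
Polar moment about centroid: J = 2[d³/12 + d(b/2)²] = 2[290³/12 + 290×40²] = 4993000 mm³.
Direct shear f_v = P/L_w = 88.5×10³ / 580 = 152.6 N/mm (vertical).
Torsion M = P·e = 88.5×10³ × 225 = 19912000 N·mm.
Critical point at (x, y) = (40, 145) from centroid. f_tx = M·y/J = 578.3 N/mm; f_ty = M·x/J = 159.5 N/mm.
Resultant f_max = √[f_tx² + (f_v + f_ty)²] = √[578.3² + (152.6 + 159.5)²] = 657.1 N/mm.
Capacity per unit length: r_n/Ω = (1/2.0) × 0.6 × 550 × (0.707 × 5) = 583.3 N/mm.
657.1 > 583.3 → NOT adequate.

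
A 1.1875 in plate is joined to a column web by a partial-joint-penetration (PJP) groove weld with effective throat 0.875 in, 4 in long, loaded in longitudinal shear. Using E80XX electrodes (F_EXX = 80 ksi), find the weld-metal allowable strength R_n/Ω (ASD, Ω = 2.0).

Effective throat (given) t_e = 0.875 in.
A_we = 0.875 × 4 = 3.5 in².
F_nw = 0.6 F_EXX = 48 ksi.
R_n/Ω = (48 × 3.5) / 2.0 = 84 kip.

R_n/Ω ≈ 84 kip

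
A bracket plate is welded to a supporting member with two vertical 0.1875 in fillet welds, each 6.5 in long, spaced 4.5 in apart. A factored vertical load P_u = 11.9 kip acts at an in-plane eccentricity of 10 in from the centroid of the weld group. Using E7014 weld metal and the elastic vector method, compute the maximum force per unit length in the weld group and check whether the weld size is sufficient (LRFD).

E70XX → F_EXX = 70 ksi.
Total weld length L_w = 13 in. Treat welds as unit-width lines.
Polar moment about centroid: J = 2[d³/12 + d(b/2)²] = 2[6.5³/12 + 6.5×2.25²] = 111.6 in³.
Direct shear f_v = P/L_w = 11.9 / 13 = 0.9154 kip/in (vertical).
Torsion M = P·e = 11.9 × 10 = 119 kip·in.
Critical point at (x, y) = (2.25, 3.25) from centroid. f_tx = M·y/J = 3.466 kip/in; f_ty = M·x/J = 2.4 kip/in.
Resultant f_max = √[f_tx² + (f_v + f_ty)²] = √[3.466² + (0.9154 + 2.4)²] = 4.796 kip/in.
Capacity per unit length: φr_n = 0.75 × 0.6 × 70 × (0.707 × 0.1875) = 4.176 kip/in.
4.796 > 4.176 → NOT adequate.

f_max ≈ 4.8 kip/in; NOT adequate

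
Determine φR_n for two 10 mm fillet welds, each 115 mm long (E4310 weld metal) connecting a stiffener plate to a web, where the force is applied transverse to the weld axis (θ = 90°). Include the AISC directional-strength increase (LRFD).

φR_n ≈ 472 kN

E43XX → F_EXX = 430 MPa.
t_e = 0.707 × 10 = 7.07 mm; A_we = 7.07 × 230 = 1626 mm².
Directional factor: 1.0 + 0.5 sin^1.5(90°) = 1.5.
F_nw = 0.6 × 430 × 1.5 = 387 MPa.
φR_n = 0.75 × 387 × 1626 × 10⁻³ = 472 kN.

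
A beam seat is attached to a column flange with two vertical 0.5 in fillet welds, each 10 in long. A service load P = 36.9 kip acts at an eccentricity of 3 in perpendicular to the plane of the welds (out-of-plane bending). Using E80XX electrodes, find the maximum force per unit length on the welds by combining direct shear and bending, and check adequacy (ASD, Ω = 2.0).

f_max ≈ 3.8 kip/in; adequate

E80XX → F_EXX = 80 ksi.
L_w = 2 × 10 = 20 in; section modulus (unit throat) S = 2 × L²/6 = 33.33 in².
Direct shear f_v = P/L_w = 36.9/20 = 1.845 kip/in.
Moment M = P × e = 36.9 × 3 = 110.7 kip·in; bending f_b = M/S = 3.321 kip/in.
f_max = √(f_v² + f_b²) = √(1.845² + 3.321²) = 3.799 kip/in.
r_n/Ω = (1/2.0) × 0.6 × 80 × (0.707 × 0.5) = 8.484 kip/in → adequate.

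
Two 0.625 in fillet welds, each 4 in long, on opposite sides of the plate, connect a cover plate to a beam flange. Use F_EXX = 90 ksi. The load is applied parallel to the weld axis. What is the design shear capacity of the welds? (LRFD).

φR_n ≈ 143 kip

Effective throat t_e = 0.707 × 0.625 = 0.4419 in.
Total length L = 8 in; A_we = 0.4419 × 8 = 3.535 in².
F_nw = 0.6 F_EXX = 0.6 × 90 = 54 ksi.
φR_n = 0.75 × 54 × 3.535 = 143.2 kip.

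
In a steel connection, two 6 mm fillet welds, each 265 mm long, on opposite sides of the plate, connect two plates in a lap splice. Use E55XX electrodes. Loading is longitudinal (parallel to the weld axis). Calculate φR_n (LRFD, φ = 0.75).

E55XX → F_EXX = 550 MPa.
Effective throat t_e = 0.707 × 6 = 4.242 mm.
Total length L = 530 mm; A_we = 4.242 × 530 = 2248 mm².
F_nw = 0.6 F_EXX = 0.6 × 550 = 330 MPa.
φR_n = 0.75 × 330 × 2248 × 10⁻³ = 556.4 kN.

φR_n ≈ 556 kN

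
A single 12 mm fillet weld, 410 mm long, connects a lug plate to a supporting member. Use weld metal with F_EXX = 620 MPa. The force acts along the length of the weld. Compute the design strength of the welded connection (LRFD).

φR_n ≈ 970 kN

Effective throat t_e = 0.707 × 12 = 8.484 mm.
Total length L = 410 mm; A_we = 8.484 × 410 = 3478 mm².
F_nw = 0.6 F_EXX = 0.6 × 620 = 372 MPa.
φR_n = 0.75 × 372 × 3478 × 10⁻³ = 970.5 kN.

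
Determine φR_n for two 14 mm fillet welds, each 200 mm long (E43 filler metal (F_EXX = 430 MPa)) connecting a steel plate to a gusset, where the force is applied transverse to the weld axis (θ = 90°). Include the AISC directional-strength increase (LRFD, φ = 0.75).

t_e = 0.707 × 14 = 9.898 mm; A_we = 9.898 × 400 = 3959 mm².
Directional factor: 1.0 + 0.5 sin^1.5(90°) = 1.5.
F_nw = 0.6 × 430 × 1.5 = 387 MPa.
φR_n = 0.75 × 387 × 3959 × 10⁻³ = 1149 kN.

φR_n ≈ 1150 kN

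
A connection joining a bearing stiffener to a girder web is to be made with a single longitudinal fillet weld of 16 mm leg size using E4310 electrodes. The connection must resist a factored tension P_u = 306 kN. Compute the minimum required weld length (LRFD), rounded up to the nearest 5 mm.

E43XX → F_EXX = 430 MPa.
Throat t_e = 0.707 × 16 = 11.31 mm.
φr_n = 0.75 × 0.6 × 430 × 11.31 × 10⁻³ = 2.189 kN/mm.
L_req = P_u / φr_n = 306 / 2.189 = 139.8 mm total.
Round up → use L = 140 mm.

L = 140 mm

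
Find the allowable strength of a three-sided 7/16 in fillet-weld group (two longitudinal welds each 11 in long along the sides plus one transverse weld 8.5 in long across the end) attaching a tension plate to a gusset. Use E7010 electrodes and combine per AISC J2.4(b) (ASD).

R_n/Ω ≈ 204 kips

E70XX → F_EXX = 70 ksi.
t_e = 0.707 × 0.4375 = 0.3093 in.
R_nwl = 0.6 × 70 × 0.3093 × 22 = 285.8 kips (longitudinal, 2 welds).
R_nwt = 0.6 × 70 × 0.3093 × 8.5 = 110.4 kips (transverse, base value).
(i) R_nwl + R_nwt = 396.2 kips; (ii) 0.85 R_nwl + 1.5 R_nwt = 408.6 kips.
R_n = max = 408.6 kips [governs: (ii)]; R_n/Ω = 204.3 kips.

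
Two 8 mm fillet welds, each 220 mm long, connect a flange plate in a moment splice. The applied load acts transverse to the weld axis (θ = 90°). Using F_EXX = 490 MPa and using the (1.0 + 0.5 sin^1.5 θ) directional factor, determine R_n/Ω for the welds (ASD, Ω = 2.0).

R_n/Ω ≈ 549 kN

t_e = 0.707 × 8 = 5.656 mm; A_we = 5.656 × 440 = 2489 mm².
Directional factor: 1.0 + 0.5 sin^1.5(90°) = 1.5.
F_nw = 0.6 × 490 × 1.5 = 441 MPa.
R_n/Ω = (441 × 2489) / 2.0 × 10⁻³ = 548.7 kN.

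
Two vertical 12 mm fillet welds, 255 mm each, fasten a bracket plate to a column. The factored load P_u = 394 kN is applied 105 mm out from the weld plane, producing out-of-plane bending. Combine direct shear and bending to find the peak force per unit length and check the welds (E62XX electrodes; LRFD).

f_max ≈ 2060 N/mm; adequate

E62XX → F_EXX = 620 MPa.
L_w = 2 × 255 = 510 mm; section modulus (unit throat) S = 2 × L²/6 = 21680 mm².
Direct shear f_v = P/L_w = 394×10³/510 = 772.5 N/mm.
Moment M = P × e = 394×10³ × 105 = 41370000 N·mm; bending f_b = M/S = 1909 N/mm.
f_max = √(f_v² + f_b²) = √(772.5² + 1909²) = 2059 N/mm.
φr_n = 0.75 × 0.6 × 620 × (0.707 × 12) = 2367 N/mm → adequate.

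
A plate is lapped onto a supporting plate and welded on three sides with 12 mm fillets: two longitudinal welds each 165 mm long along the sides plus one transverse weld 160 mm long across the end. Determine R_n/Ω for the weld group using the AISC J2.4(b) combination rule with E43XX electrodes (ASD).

R_n/Ω ≈ 570 kN

E43XX → F_EXX = 430 MPa.
t_e = 0.707 × 12 = 8.484 mm.
R_nwl = 0.6 × 430 × 8.484 × 330 × 10⁻³ = 722.3 kN (longitudinal, 2 welds).
R_nwt = 0.6 × 430 × 8.484 × 160 × 10⁻³ = 350.2 kN (transverse, base value).
(i) R_nwl + R_nwt = 1073 kN; (ii) 0.85 R_nwl + 1.5 R_nwt = 1139 kN.
R_n = max = 1139 kN [governs: (ii)]; R_n/Ω = 569.7 kN.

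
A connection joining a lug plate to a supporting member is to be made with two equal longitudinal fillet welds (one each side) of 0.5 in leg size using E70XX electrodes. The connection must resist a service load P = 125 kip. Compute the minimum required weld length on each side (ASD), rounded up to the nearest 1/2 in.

E70XX → F_EXX = 70 ksi.
Throat t_e = 0.707 × 0.5 = 0.3535 in.
r_n/Ω = (0.6 × 70 × 0.3535) / 2.0 = 7.423 kip/in.
L_req = P / (r_n/Ω) = 125 / 7.423 = 16.84 in total.
Per side: 16.84 / 2 = 8.419 in.
Round up → use L = 8.5 in on each side.

L = 8.5 in on each side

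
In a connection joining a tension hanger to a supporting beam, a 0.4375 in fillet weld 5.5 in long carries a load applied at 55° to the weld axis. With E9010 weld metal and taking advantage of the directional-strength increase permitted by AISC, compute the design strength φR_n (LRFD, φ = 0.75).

φR_n ≈ 94.4 kips

E90XX → F_EXX = 90 ksi.
t_e = 0.707 × 0.4375 = 0.3093 in; A_we = 0.3093 × 5.5 = 1.701 in².
Directional factor: 1.0 + 0.5 sin^1.5(55°) = 1.371.
F_nw = 0.6 × 90 × 1.371 = 74.02 ksi.
φR_n = 0.75 × 74.02 × 1.701 = 94.44 kips.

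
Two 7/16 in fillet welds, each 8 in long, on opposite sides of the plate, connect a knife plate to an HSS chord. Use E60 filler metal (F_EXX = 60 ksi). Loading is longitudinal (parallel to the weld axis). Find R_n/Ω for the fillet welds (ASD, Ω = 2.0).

Effective throat t_e = 0.707 × 0.4375 = 0.3093 in.
Total length L = 16 in; A_we = 0.3093 × 16 = 4.949 in².
F_nw = 0.6 F_EXX = 0.6 × 60 = 36 ksi.
R_n = 36 × 4.949 = 178.2 kip; R_n/Ω = 178.2/2.0 = 89.08 kip.

R_n/Ω ≈ 89.1 kip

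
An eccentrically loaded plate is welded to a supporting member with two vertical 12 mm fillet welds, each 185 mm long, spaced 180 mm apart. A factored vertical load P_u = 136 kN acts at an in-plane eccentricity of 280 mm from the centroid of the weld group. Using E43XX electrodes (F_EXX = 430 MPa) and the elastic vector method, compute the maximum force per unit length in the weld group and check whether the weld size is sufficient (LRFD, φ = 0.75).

f_max ≈ 1490 N/mm; adequate

Total weld length L_w = 370 mm. Treat welds as unit-width lines.
Polar moment about centroid: J = 2[d³/12 + d(b/2)²] = 2[185³/12 + 185×90²] = 4052000 mm³.
Direct shear f_v = P/L_w = 136×10³ / 370 = 367.6 N/mm (vertical).
Torsion M = P·e = 136×10³ × 280 = 38080000 N·mm.
Critical point at (x, y) = (90, 92.5) from centroid. f_tx = M·y/J = 869.2 N/mm; f_ty = M·x/J = 845.7 N/mm.
Resultant f_max = √[f_tx² + (f_v + f_ty)²] = √[869.2² + (367.6 + 845.7)²] = 1493 N/mm.
Capacity per unit length: φr_n = 0.75 × 0.6 × 430 × (0.707 × 12) = 1642 N/mm.
1493 ≤ 1642 → adequate.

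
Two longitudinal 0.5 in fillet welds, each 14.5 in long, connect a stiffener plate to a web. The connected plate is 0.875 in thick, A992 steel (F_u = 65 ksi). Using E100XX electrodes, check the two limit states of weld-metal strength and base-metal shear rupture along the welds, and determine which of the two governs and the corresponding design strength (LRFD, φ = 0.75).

E100XX → F_EXX = 100 ksi.
t_e = 0.707 × 0.5 = 0.3535 in; L = 29 in.
Weld metal: φR_n = 0.75 × 0.6 × 100 × 0.3535 × 29 = 461.3 kip.
Base metal (shear rupture): φR_n = 0.75 × 0.6 × 65 × 0.875 × 29 = 742.2 kip.
Governing: weld metal.

φR_n ≈ 461 kip (weld metal governs)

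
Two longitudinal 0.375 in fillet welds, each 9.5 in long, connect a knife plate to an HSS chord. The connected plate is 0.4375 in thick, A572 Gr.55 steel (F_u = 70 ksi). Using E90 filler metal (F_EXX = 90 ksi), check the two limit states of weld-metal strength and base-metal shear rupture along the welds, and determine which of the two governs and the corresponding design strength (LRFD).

φR_n ≈ 204 kips (weld metal governs)

t_e = 0.707 × 0.375 = 0.2651 in; L = 19 in.
Weld metal: φR_n = 0.75 × 0.6 × 90 × 0.2651 × 19 = 204 kips.
Base metal (shear rupture): φR_n = 0.75 × 0.6 × 70 × 0.4375 × 19 = 261.8 kips.
Governing: weld metal.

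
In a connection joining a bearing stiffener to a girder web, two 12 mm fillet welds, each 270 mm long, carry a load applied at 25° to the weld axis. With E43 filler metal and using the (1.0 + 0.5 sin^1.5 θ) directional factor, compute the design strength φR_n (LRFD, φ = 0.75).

φR_n ≈ 1010 kN

E43XX → F_EXX = 430 MPa.
t_e = 0.707 × 12 = 8.484 mm; A_we = 8.484 × 540 = 4581 mm².
Directional factor: 1.0 + 0.5 sin^1.5(25°) = 1.137.
F_nw = 0.6 × 430 × 1.137 = 293.4 MPa.
φR_n = 0.75 × 293.4 × 4581 × 10⁻³ = 1008 kN.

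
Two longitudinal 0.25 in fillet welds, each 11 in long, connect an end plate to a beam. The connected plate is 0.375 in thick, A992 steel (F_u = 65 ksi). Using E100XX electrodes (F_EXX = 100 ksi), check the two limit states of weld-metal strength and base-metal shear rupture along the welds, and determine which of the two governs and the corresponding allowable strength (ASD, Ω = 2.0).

t_e = 0.707 × 0.25 = 0.1767 in; L = 22 in.
Weld metal: R_n/Ω = (1/2.0) × 0.6 × 100 × 0.1767 × 22 = 116.7 kip.
Base metal (shear rupture): R_n/Ω = (1/2.0) × 0.6 × 65 × 0.375 × 22 = 160.9 kip.
Governing: weld metal.

R_n/Ω ≈ 117 kip (weld metal governs)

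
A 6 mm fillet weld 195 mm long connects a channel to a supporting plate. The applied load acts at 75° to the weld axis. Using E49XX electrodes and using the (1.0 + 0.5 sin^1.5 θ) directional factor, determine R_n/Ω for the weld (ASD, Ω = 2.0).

R_n/Ω ≈ 179 kN

E49XX → F_EXX = 490 MPa.
t_e = 0.707 × 6 = 4.242 mm; A_we = 4.242 × 195 = 827.2 mm².
Directional factor: 1.0 + 0.5 sin^1.5(75°) = 1.475.
F_nw = 0.6 × 490 × 1.475 = 433.6 MPa.
R_n/Ω = (433.6 × 827.2) / 2.0 × 10⁻³ = 179.3 kN.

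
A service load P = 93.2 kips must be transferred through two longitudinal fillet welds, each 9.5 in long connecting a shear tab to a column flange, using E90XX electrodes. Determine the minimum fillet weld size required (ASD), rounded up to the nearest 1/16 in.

w = 5/16 in

E90XX → F_EXX = 90 ksi.
Total weld length L = 19 in.
Required throat t_e = P × Ω / (0.6 F_EXX × L) = 93.2 × 2.0 / (0.6 × 90 × 19) = 0.1817 in.
Required leg w = t_e / 0.707 = 0.257 in → use 5/16 in.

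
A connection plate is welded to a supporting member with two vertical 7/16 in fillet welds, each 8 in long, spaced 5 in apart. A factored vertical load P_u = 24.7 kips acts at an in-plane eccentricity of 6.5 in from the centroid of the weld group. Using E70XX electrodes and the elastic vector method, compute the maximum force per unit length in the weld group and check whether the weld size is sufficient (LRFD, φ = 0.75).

E70XX → F_EXX = 70 ksi.
Total weld length L_w = 16 in. Treat welds as unit-width lines.
Polar moment about centroid: J = 2[d³/12 + d(b/2)²] = 2[8³/12 + 8×2.5²] = 185.3 in³.
Direct shear f_v = P/L_w = 24.7 / 16 = 1.544 kip/in (vertical).
Torsion M = P·e = 24.7 × 6.5 = 160.55 kip·in.
Critical point at (x, y) = (2.5, 4) from centroid. f_tx = M·y/J = 3.465 kip/in; f_ty = M·x/J = 2.166 kip/in.
Resultant f_max = √[f_tx² + (f_v + f_ty)²] = √[3.465² + (1.544 + 2.166)²] = 5.076 kip/in.
Capacity per unit length: φr_n = 0.75 × 0.6 × 70 × (0.707 × 0.4375) = 9.743 kip/in.
5.076 ≤ 9.743 → adequate.

f_max ≈ 5.08 kip/in; adequate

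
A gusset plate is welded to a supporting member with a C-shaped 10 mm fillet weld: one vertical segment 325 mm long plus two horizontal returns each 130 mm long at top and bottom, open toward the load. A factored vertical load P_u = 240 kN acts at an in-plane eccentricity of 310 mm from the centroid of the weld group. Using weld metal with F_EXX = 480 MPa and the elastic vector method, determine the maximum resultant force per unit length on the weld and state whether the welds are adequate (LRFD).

f_max ≈ 1590 N/mm; NOT adequate

Total weld length L_w = 585 mm. Treat welds as unit-width lines.
Centroid: x̄ = 2×130×65 / 585 = 28.89 mm from the vertical weld.
Polar moment about centroid: J = I_x + I_y = [325³/12 + 2×130×162.5²] + [325×28.89² + 2(130³/12 + 130×36.11²)] = 10700000 mm³.
Direct shear f_v = P/L_w = 240×10³ / 585 = 410.3 N/mm (vertical).
Torsion M = P·e = 240×10³ × 310 = 74400000 N·mm.
Critical point at (x, y) = (101.1, 162.5) from centroid. f_tx = M·y/J = 1130 N/mm; f_ty = M·x/J = 702.9 N/mm.
Resultant f_max = √[f_tx² + (f_v + f_ty)²] = √[1130² + (410.3 + 702.9)²] = 1586 N/mm.
Capacity per unit length: φr_n = 0.75 × 0.6 × 480 × (0.707 × 10) = 1527 N/mm.
1586 > 1527 → NOT adequate.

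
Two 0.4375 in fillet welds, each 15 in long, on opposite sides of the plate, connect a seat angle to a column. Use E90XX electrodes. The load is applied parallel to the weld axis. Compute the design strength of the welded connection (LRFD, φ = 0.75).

E90XX → F_EXX = 90 ksi.
Effective throat t_e = 0.707 × 0.4375 = 0.3093 in.
Total length L = 30 in; A_we = 0.3093 × 30 = 9.279 in².
F_nw = 0.6 F_EXX = 0.6 × 90 = 54 ksi.
φR_n = 0.75 × 54 × 9.279 = 375.8 kips.

φR_n ≈ 376 kips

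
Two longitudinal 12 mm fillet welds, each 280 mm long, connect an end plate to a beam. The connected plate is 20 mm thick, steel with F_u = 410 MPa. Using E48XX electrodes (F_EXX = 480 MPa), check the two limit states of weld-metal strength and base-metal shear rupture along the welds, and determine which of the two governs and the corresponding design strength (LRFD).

t_e = 0.707 × 12 = 8.484 mm; L = 560 mm.
Weld metal: φR_n = 0.75 × 0.6 × 480 × 8.484 × 560 × 10⁻³ = 1026 kN.
Base metal (shear rupture): φR_n = 0.75 × 0.6 × 410 × 20 × 560 × 10⁻³ = 2066 kN.
Governing: weld metal.

φR_n ≈ 1030 kN (weld metal governs)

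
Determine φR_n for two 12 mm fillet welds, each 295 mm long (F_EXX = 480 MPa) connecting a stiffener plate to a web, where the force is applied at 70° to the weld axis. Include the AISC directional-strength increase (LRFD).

t_e = 0.707 × 12 = 8.484 mm; A_we = 8.484 × 590 = 5006 mm².
Directional factor: 1.0 + 0.5 sin^1.5(70°) = 1.455.
F_nw = 0.6 × 480 × 1.455 = 419.2 MPa.
φR_n = 0.75 × 419.2 × 5006 × 10⁻³ = 1574 kN.

φR_n ≈ 1570 kN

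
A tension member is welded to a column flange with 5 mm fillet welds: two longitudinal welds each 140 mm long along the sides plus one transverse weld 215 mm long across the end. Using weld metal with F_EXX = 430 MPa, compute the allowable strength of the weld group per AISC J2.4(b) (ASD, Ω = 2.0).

t_e = 0.707 × 5 = 3.535 mm.
R_nwl = 0.6 × 430 × 3.535 × 280 × 10⁻³ = 255.4 kN (longitudinal, 2 welds).
R_nwt = 0.6 × 430 × 3.535 × 215 × 10⁻³ = 196.1 kN (transverse, base value).
(i) R_nwl + R_nwt = 451.5 kN; (ii) 0.85 R_nwl + 1.5 R_nwt = 511.2 kN.
R_n = max = 511.2 kN [governs: (ii)]; R_n/Ω = 255.6 kN.

R_n/Ω ≈ 256 kN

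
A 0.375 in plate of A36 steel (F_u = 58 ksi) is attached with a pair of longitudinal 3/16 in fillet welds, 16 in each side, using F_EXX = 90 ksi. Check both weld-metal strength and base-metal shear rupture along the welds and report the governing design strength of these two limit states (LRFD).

t_e = 0.707 × 0.1875 = 0.1326 in; L = 32 in.
Weld metal: φR_n = 0.75 × 0.6 × 90 × 0.1326 × 32 = 171.8 kip.
Base metal (shear rupture): φR_n = 0.75 × 0.6 × 58 × 0.375 × 32 = 313.2 kip.
Governing: weld metal.

φR_n ≈ 172 kip (weld metal governs)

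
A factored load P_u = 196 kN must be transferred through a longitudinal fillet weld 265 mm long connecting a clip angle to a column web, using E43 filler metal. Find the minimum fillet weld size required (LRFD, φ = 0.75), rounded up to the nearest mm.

w = 6 mm

E43XX → F_EXX = 430 MPa.
Total weld length L = 265 mm.
Required throat t_e = P_u / (φ × 0.6 F_EXX × L) = 196 / (0.75 × 0.6 × 430 × 265 × 10⁻³) = 3.822 mm.
Required leg w = t_e / 0.707 = 5.406 mm → use 6 mm.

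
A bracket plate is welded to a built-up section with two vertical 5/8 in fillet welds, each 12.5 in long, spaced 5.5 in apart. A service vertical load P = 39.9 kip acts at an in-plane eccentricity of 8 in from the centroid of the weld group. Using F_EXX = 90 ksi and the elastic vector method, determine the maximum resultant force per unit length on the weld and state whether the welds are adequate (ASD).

f_max ≈ 5.09 kip/in; adequate

Total weld length L_w = 25 in. Treat welds as unit-width lines.
Polar moment about centroid: J = 2[d³/12 + d(b/2)²] = 2[12.5³/12 + 12.5×2.75²] = 514.6 in³.
Direct shear f_v = P/L_w = 39.9 / 25 = 1.596 kip/in (vertical).
Torsion M = P·e = 39.9 × 8 = 319.2 kip·in.
Critical point at (x, y) = (2.75, 6.25) from centroid. f_tx = M·y/J = 3.877 kip/in; f_ty = M·x/J = 1.706 kip/in.
Resultant f_max = √[f_tx² + (f_v + f_ty)²] = √[3.877² + (1.596 + 1.706)²] = 5.092 kip/in.
Capacity per unit length: r_n/Ω = (1/2.0) × 0.6 × 90 × (0.707 × 0.625) = 11.93 kip/in.
5.092 ≤ 11.93 → adequate.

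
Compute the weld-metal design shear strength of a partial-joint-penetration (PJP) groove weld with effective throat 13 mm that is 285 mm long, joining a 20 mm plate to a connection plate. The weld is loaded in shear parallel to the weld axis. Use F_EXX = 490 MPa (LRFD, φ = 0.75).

Effective throat (given) t_e = 13 mm.
A_we = 13 × 285 = 3705 mm².
F_nw = 0.6 F_EXX = 294 MPa.
φR_n = 0.75 × 294 × 3705 × 10⁻³ = 817 kN.

φR_n ≈ 817 kN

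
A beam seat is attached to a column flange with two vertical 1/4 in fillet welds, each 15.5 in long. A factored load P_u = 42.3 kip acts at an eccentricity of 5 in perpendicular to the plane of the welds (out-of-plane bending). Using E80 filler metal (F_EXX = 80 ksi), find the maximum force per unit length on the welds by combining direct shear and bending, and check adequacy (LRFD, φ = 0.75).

f_max ≈ 2.97 kip/in; adequate

L_w = 2 × 15.5 = 31 in; section modulus (unit throat) S = 2 × L²/6 = 80.08 in².
Direct shear f_v = P/L_w = 42.3/31 = 1.365 kip/in.
Moment M = P × e = 42.3 × 5 = 211.5 kip·in; bending f_b = M/S = 2.641 kip/in.
f_max = √(f_v² + f_b²) = √(1.365² + 2.641²) = 2.973 kip/in.
φr_n = 0.75 × 0.6 × 80 × (0.707 × 0.25) = 6.363 kip/in → adequate.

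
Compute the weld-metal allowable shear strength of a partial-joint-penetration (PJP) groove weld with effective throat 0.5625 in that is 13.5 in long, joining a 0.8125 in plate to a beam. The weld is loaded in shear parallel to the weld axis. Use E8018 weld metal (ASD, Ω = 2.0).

E80XX → F_EXX = 80 ksi.
Effective throat (given) t_e = 0.5625 in.
A_we = 0.5625 × 13.5 = 7.594 in².
F_nw = 0.6 F_EXX = 48 ksi.
R_n/Ω = (48 × 7.594) / 2.0 = 182.2 kips.

R_n/Ω ≈ 182 kips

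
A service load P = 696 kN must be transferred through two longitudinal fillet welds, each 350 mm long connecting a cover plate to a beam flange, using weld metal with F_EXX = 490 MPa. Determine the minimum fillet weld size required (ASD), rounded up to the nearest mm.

Total weld length L = 700 mm.
Required throat t_e = P × Ω / (0.6 F_EXX × L) = 696 × 2.0 / (0.6 × 490 × 700 × 10⁻³) = 6.764 mm.
Required leg w = t_e / 0.707 = 9.567 mm → use 10 mm.

w = 10 mm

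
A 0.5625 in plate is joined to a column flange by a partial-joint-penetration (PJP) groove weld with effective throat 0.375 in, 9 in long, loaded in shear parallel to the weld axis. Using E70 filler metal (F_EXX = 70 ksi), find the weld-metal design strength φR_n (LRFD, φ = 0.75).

Effective throat (given) t_e = 0.375 in.
A_we = 0.375 × 9 = 3.375 in².
F_nw = 0.6 F_EXX = 42 ksi.
φR_n = 0.75 × 42 × 3.375 = 106.3 kips.

φR_n ≈ 106 kips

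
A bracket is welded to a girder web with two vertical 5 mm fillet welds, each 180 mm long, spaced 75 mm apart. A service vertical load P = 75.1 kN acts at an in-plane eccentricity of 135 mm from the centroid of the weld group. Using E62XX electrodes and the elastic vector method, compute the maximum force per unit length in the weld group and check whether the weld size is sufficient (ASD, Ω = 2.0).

E62XX → F_EXX = 620 MPa.
Total weld length L_w = 360 mm. Treat welds as unit-width lines.
Polar moment about centroid: J = 2[d³/12 + d(b/2)²] = 2[180³/12 + 180×37.5²] = 1478000 mm³.
Direct shear f_v = P/L_w = 75.1×10³ / 360 = 208.6 N/mm (vertical).
Torsion M = P·e = 75.1×10³ × 135 = 10138000 N·mm.
Critical point at (x, y) = (37.5, 90) from centroid. f_tx = M·y/J = 617.3 N/mm; f_ty = M·x/J = 257.2 N/mm.
Resultant f_max = √[f_tx² + (f_v + f_ty)²] = √[617.3² + (208.6 + 257.2)²] = 773.3 N/mm.
Capacity per unit length: r_n/Ω = (1/2.0) × 0.6 × 620 × (0.707 × 5) = 657.5 N/mm.
773.3 > 657.5 → NOT adequate.

f_max ≈ 773 N/mm; NOT adequate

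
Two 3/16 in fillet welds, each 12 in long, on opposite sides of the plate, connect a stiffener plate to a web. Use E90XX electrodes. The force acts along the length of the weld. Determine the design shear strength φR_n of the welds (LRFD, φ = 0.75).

E90XX → F_EXX = 90 ksi.
Effective throat t_e = 0.707 × 0.1875 = 0.1326 in.
Total length L = 24 in; A_we = 0.1326 × 24 = 3.181 in².
F_nw = 0.6 F_EXX = 0.6 × 90 = 54 ksi.
φR_n = 0.75 × 54 × 3.181 = 128.9 kips.

φR_n ≈ 129 kips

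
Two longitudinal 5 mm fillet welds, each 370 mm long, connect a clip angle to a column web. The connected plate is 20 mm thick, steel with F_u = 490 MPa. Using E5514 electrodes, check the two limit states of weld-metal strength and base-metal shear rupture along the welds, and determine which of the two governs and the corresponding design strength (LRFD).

E55XX → F_EXX = 550 MPa.
t_e = 0.707 × 5 = 3.535 mm; L = 740 mm.
Weld metal: φR_n = 0.75 × 0.6 × 550 × 3.535 × 740 × 10⁻³ = 647.4 kN.
Base metal (shear rupture): φR_n = 0.75 × 0.6 × 490 × 20 × 740 × 10⁻³ = 3263 kN.
Governing: weld metal.

φR_n ≈ 647 kN (weld metal governs)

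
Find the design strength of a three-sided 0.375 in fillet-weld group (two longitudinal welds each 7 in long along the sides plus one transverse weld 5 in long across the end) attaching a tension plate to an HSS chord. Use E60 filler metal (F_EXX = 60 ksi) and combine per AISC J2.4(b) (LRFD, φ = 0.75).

φR_n ≈ 139 kips

t_e = 0.707 × 0.375 = 0.2651 in.
R_nwl = 0.6 × 60 × 0.2651 × 14 = 133.6 kips (longitudinal, 2 welds).
R_nwt = 0.6 × 60 × 0.2651 × 5 = 47.72 kips (transverse, base value).
(i) R_nwl + R_nwt = 181.3 kips; (ii) 0.85 R_nwl + 1.5 R_nwt = 185.2 kips.
R_n = max = 185.2 kips [governs: (ii)]; φR_n = 138.9 kips.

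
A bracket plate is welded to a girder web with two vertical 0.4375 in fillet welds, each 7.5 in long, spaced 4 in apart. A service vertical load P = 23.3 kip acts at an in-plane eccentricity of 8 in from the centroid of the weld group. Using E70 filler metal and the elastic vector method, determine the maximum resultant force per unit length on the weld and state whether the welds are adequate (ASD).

f_max ≈ 6.95 kip/in; NOT adequate

E70XX → F_EXX = 70 ksi.
Total weld length L_w = 15 in. Treat welds as unit-width lines.
Polar moment about centroid: J = 2[d³/12 + d(b/2)²] = 2[7.5³/12 + 7.5×2²] = 130.3 in³.
Direct shear f_v = P/L_w = 23.3 / 15 = 1.553 kip/in (vertical).
Torsion M = P·e = 23.3 × 8 = 186.4 kip·in.
Critical point at (x, y) = (2, 3.75) from centroid. f_tx = M·y/J = 5.364 kip/in; f_ty = M·x/J = 2.861 kip/in.
Resultant f_max = √[f_tx² + (f_v + f_ty)²] = √[5.364² + (1.553 + 2.861)²] = 6.947 kip/in.
Capacity per unit length: r_n/Ω = (1/2.0) × 0.6 × 70 × (0.707 × 0.4375) = 6.496 kip/in.
6.947 > 6.496 → NOT adequate.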